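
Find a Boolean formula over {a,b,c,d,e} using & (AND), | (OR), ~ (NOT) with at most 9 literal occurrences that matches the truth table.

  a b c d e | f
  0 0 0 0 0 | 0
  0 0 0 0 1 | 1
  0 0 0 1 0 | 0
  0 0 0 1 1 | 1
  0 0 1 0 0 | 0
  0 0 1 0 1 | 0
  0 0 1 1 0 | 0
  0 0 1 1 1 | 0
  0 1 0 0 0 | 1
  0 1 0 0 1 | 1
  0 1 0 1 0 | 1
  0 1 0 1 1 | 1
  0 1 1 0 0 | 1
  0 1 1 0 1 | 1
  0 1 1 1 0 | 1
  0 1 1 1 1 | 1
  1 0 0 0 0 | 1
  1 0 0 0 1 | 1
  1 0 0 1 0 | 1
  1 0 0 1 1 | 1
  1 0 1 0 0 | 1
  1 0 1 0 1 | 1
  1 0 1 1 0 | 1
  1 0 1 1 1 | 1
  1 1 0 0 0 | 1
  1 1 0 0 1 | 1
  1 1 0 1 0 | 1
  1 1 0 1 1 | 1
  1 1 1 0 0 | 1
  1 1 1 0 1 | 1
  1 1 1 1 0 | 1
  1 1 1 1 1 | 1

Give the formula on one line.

  (a | e) = 01010101010101011111111111111111
  ((a | e) | b) = 01010101111111111111111111111111
  ~c = 11110000111100001111000011110000
  (~c | a) = 11110000111100001111111111111111
  (((a | e) | b) & (~c | a)) = 01010000111100001111111111111111
  ((((a | e) | b) & (~c | a)) | b) = 01010000111111111111111111111111

((((a | e) | b) & (~c | a)) | b)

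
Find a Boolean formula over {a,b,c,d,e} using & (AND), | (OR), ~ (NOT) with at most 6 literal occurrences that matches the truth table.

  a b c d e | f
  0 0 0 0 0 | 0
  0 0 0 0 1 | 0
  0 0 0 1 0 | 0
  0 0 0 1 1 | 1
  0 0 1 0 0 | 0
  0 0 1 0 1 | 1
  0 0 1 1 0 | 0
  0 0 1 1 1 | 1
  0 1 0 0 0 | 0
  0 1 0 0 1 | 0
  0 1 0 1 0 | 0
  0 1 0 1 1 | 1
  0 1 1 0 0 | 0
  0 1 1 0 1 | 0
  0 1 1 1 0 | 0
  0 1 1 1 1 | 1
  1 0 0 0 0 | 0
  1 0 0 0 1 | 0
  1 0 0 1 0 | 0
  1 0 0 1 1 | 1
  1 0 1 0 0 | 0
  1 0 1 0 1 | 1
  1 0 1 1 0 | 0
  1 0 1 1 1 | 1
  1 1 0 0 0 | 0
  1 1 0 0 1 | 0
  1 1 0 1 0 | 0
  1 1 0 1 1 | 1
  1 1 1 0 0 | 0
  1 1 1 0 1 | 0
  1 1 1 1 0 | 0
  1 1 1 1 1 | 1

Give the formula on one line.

((e & d) | (c & (~b & e)))

  (e & d) = 00010001000100010001000100010001
  ~b = 11111111000000001111111100000000
  (~b & e) = 01010101000000000101010100000000
  (c & (~b & e)) = 00000101000000000000010100000000
  ((e & d) | (c & (~b & e))) = 00010101000100010001010100010001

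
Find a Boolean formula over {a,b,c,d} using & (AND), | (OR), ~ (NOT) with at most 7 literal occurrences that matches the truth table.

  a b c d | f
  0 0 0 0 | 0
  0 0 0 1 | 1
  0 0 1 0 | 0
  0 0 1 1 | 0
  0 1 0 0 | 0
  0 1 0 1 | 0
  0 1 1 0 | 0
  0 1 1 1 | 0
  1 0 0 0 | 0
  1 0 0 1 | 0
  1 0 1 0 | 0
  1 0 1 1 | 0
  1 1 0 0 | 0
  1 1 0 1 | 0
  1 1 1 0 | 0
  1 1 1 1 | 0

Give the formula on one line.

  ~b = 1111000011110000
  (~b | c) = 1111001111110011
  ~c = 1100110011001100
  (~c & d) = 0100010001000100
  ~a = 1111111100000000
  ((~c & d) & ~a) = 0100010000000000
  ((~b | c) & ((~c & d) & ~a)) = 0100000000000000

((~b | c) & ((~c & d) & ~a))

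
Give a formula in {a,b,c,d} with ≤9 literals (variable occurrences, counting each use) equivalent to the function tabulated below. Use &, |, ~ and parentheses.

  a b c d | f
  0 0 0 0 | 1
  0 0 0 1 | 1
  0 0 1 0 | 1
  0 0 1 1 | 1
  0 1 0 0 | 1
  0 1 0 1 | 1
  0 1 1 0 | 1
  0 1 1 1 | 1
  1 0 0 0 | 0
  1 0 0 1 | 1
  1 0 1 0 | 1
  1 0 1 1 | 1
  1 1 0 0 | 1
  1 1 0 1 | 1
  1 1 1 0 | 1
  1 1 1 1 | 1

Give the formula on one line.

  ~b = 1111000011110000
  ~a = 1111111100000000
  (~b & ~a) = 1111000000000000
  (~a & c) = 0011001100000000
  ~c = 1100110011001100
  (~c & d) = 0100010001000100
  (b | (~c & d)) = 0100111101001111
  ((~a & c) | (b | (~c & d))) = 0111111101001111
  ((~b & ~a) | ((~a & c) | (b | (~c & d)))) = 1111111101001111
  (((~b & ~a) | ((~a & c) | (b | (~c & d)))) | c) = 1111111101111111

(((~b & ~a) | ((~a & c) | (b | (~c & d)))) | c)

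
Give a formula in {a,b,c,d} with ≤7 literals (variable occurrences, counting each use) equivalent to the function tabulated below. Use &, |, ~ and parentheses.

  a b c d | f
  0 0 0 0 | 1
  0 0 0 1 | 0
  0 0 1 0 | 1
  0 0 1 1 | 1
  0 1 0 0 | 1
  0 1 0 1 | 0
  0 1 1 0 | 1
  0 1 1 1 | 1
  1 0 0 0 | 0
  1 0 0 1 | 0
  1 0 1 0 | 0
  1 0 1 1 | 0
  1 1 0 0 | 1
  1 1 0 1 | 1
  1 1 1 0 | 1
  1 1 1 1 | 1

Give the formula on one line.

((~a | b) & ((c | a) | ~d))

  ~a = 1111111100000000
  (~a | b) = 1111111100001111
  (c | a) = 0011001111111111
  ~d = 1010101010101010
  ((c | a) | ~d) = 1011101111111111
  ((~a | b) & ((c | a) | ~d)) = 1011101100001111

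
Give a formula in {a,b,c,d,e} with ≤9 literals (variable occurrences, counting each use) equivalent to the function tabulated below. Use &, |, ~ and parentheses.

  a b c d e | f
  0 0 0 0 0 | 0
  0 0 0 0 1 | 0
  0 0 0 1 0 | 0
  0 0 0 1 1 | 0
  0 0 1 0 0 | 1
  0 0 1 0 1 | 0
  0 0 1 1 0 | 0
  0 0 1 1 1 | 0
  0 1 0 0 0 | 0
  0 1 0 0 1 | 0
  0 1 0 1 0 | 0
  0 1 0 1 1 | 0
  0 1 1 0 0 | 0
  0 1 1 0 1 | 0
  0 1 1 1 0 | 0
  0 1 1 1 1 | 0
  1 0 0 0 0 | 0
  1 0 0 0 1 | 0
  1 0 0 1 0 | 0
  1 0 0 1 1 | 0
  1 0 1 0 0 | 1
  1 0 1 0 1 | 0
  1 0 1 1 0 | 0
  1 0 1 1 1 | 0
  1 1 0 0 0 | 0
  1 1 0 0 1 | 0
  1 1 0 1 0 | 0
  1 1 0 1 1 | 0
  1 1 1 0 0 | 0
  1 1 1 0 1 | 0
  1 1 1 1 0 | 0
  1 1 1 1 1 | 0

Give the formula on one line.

  (d | c) = 00111111001111110011111100111111
  ((d | c) | e) = 01111111011111110111111101111111
  ~b = 11111111000000001111111100000000
  ~d = 11001100110011001100110011001100
  (~b & ~d) = 11001100000000001100110000000000
  (((d | c) | e) & (~b & ~d)) = 01001100000000000100110000000000
  ~e = 10101010101010101010101010101010
  (b | ~e) = 10101010111111111010101011111111
  ((b | ~e) | d) = 10111011111111111011101111111111
  ((((d | c) | e) & (~b & ~d)) & ((b | ~e) | d)) = 00001000000000000000100000000000

((((d | c) | e) & (~b & ~d)) & ((b | ~e) | d))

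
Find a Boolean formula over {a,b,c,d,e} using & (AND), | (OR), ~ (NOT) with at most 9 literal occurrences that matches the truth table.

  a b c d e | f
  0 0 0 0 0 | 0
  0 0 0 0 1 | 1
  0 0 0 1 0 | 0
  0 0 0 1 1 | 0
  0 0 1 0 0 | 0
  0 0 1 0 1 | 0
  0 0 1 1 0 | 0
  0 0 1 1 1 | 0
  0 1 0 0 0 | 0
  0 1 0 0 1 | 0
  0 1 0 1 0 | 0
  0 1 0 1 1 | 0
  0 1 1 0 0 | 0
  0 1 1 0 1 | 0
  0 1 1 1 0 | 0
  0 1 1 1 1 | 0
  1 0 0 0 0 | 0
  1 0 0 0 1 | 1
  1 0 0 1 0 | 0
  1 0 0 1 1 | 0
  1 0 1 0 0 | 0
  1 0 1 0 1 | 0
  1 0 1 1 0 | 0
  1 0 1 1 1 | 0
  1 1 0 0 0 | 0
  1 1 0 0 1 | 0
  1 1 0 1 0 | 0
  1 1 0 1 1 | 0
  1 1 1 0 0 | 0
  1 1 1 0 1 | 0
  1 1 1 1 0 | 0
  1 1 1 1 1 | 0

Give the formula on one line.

((((~a | e) & ~b) & e) & ((~d & e) & ~c))

  ~a = 11111111111111110000000000000000
  (~a | e) = 11111111111111110101010101010101
  ~b = 11111111000000001111111100000000
  ((~a | e) & ~b) = 11111111000000000101010100000000
  (((~a | e) & ~b) & e) = 01010101000000000101010100000000
  ~d = 11001100110011001100110011001100
  (~d & e) = 01000100010001000100010001000100
  ~c = 11110000111100001111000011110000
  ((~d & e) & ~c) = 01000000010000000100000001000000
  ((((~a | e) & ~b) & e) & ((~d & e) & ~c)) = 01000000000000000100000000000000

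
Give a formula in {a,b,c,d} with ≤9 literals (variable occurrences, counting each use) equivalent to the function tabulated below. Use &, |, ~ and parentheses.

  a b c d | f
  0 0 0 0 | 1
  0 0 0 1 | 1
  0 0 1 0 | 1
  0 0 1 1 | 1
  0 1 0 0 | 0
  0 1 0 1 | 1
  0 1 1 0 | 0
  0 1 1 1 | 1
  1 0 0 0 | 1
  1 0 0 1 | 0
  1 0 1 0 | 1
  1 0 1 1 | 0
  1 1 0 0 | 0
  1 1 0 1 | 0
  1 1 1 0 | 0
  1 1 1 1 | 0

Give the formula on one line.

((~b & (((b & ~d) | (~d & ~b)) | ~a)) | (~a & d))

  ~b = 1111000011110000
  ~d = 1010101010101010
  (b & ~d) = 0000101000001010
  (~d & ~b) = 1010000010100000
  ((b & ~d) | (~d & ~b)) = 1010101010101010
  ~a = 1111111100000000
  (((b & ~d) | (~d & ~b)) | ~a) = 1111111110101010
  (~b & (((b & ~d) | (~d & ~b)) | ~a)) = 1111000010100000
  (~a & d) = 0101010100000000
  ((~b & (((b & ~d) | (~d & ~b)) | ~a)) | (~a & d)) = 1111010110100000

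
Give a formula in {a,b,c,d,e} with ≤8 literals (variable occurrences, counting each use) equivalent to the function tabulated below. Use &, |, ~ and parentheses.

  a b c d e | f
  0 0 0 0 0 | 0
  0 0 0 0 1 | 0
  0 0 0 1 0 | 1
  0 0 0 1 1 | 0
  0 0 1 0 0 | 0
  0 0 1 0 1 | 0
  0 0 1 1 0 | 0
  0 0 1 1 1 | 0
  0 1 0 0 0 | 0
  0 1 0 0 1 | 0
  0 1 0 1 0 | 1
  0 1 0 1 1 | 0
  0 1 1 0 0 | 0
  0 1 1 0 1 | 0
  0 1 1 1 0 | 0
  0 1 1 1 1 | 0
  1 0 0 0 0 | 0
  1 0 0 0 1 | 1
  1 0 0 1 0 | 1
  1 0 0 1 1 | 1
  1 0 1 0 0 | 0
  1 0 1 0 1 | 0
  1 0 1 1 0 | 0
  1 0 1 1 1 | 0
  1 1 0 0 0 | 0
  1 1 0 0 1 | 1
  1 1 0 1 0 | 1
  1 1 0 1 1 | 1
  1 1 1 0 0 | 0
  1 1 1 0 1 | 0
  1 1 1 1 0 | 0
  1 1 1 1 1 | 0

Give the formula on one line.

(((~d & c) | (a | ~e)) & (((~c & d) | e) & ~c))

  ~d = 11001100110011001100110011001100
  (~d & c) = 00001100000011000000110000001100
  ~e = 10101010101010101010101010101010
  (a | ~e) = 10101010101010101111111111111111
  ((~d & c) | (a | ~e)) = 10101110101011101111111111111111
  ~c = 11110000111100001111000011110000
  (~c & d) = 00110000001100000011000000110000
  ((~c & d) | e) = 01110101011101010111010101110101
  (((~c & d) | e) & ~c) = 01110000011100000111000001110000
  (((~d & c) | (a | ~e)) & (((~c & d) | e) & ~c)) = 00100000001000000111000001110000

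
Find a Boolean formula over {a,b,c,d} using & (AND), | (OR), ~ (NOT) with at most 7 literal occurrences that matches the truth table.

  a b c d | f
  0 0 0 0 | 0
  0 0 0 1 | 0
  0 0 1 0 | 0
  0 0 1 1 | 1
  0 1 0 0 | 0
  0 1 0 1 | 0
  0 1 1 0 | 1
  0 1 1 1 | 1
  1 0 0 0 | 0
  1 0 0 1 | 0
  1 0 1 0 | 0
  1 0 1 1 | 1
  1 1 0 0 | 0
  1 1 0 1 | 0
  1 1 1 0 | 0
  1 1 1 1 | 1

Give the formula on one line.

  ~a = 1111111100000000
  (b & ~a) = 0000111100000000
  (c & (b & ~a)) = 0000001100000000
  ~c = 1100110011001100
  (~c | d) = 1101110111011101
  ((~c | d) & c) = 0001000100010001
  ((c & (b & ~a)) | ((~c | d) & c)) = 0001001100010001

((c & (b & ~a)) | ((~c | d) & c))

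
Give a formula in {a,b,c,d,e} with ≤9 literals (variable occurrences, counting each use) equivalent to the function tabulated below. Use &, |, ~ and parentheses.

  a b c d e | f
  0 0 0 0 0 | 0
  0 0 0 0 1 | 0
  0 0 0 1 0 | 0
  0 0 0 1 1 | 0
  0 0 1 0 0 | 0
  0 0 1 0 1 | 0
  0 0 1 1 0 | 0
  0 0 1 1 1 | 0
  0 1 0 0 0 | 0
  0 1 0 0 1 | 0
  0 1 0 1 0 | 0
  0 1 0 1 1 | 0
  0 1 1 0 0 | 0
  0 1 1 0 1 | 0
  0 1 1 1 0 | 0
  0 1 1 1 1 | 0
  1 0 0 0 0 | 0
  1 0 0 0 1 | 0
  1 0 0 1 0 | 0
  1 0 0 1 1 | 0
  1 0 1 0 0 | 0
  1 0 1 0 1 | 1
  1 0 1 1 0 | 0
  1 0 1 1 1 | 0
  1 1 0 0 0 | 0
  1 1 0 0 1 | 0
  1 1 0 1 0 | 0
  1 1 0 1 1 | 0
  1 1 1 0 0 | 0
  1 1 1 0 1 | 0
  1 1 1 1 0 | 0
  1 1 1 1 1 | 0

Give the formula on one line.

((c & a) & ((~b & ~d) & (e | ~a)))

  (c & a) = 00000000000000000000111100001111
  ~b = 11111111000000001111111100000000
  ~d = 11001100110011001100110011001100
  (~b & ~d) = 11001100000000001100110000000000
  ~a = 11111111111111110000000000000000
  (e | ~a) = 11111111111111110101010101010101
  ((~b & ~d) & (e | ~a)) = 11001100000000000100010000000000
  ((c & a) & ((~b & ~d) & (e | ~a))) = 00000000000000000000010000000000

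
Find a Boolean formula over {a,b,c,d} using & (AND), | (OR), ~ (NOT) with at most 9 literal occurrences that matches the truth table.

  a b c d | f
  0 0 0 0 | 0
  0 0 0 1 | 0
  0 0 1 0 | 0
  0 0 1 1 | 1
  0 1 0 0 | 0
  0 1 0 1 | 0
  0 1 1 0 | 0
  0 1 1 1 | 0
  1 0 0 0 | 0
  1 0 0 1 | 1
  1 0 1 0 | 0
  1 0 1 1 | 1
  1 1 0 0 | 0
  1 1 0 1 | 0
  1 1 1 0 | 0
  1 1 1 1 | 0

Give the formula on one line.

  ~b = 1111000011110000
  (d & c) = 0001000100010001
  ~d = 1010101010101010
  ((d & c) | ~d) = 1011101110111011
  (((d & c) | ~d) | a) = 1011101111111111
  (~b & (((d & c) | ~d) | a)) = 1011000011110000
  (a | c) = 0011001111111111
  ((a | c) & d) = 0001000101010101
  ((~b & (((d & c) | ~d) | a)) & ((a | c) & d)) = 0001000001010000

((~b & (((d & c) | ~d) | a)) & ((a | c) & d))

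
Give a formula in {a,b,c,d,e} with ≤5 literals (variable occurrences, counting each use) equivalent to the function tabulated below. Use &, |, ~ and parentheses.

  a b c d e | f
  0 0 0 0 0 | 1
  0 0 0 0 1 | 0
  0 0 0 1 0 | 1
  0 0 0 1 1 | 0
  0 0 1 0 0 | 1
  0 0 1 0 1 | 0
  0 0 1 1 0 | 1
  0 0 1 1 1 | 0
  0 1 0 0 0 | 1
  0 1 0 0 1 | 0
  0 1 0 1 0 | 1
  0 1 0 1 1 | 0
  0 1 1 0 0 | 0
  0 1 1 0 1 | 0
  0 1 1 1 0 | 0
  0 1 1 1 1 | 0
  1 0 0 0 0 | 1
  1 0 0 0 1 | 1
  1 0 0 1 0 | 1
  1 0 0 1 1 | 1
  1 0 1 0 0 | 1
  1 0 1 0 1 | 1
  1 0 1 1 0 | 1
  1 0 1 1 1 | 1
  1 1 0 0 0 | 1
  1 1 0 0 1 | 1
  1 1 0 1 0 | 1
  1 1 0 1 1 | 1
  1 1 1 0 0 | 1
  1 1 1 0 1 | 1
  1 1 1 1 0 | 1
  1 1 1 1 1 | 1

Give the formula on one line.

  ~e = 10101010101010101010101010101010
  ~b = 11111111000000001111111100000000
  ~c = 11110000111100001111000011110000
  (~e & ~c) = 10100000101000001010000010100000
  (~b | (~e & ~c)) = 11111111101000001111111110100000
  (~e & (~b | (~e & ~c))) = 10101010101000001010101010100000
  (a | (~e & (~b | (~e & ~c)))) = 10101010101000001111111111111111

(a | (~e & (~b | (~e & ~c))))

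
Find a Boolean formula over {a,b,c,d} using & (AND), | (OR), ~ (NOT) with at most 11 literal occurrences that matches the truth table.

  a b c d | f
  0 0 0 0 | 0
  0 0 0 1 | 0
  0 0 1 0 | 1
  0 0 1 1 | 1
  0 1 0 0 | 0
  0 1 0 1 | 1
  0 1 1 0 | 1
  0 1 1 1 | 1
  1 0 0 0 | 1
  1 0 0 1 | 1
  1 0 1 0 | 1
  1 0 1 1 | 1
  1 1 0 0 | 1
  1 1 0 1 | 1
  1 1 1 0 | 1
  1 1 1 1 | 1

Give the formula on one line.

(((a | (b & d)) | (c & (~a & d))) | (c | a))

  (b & d) = 0000010100000101
  (a | (b & d)) = 0000010111111111
  ~a = 1111111100000000
  (~a & d) = 0101010100000000
  (c & (~a & d)) = 0001000100000000
  ((a | (b & d)) | (c & (~a & d))) = 0001010111111111
  (c | a) = 0011001111111111
  (((a | (b & d)) | (c & (~a & d))) | (c | a)) = 0011011111111111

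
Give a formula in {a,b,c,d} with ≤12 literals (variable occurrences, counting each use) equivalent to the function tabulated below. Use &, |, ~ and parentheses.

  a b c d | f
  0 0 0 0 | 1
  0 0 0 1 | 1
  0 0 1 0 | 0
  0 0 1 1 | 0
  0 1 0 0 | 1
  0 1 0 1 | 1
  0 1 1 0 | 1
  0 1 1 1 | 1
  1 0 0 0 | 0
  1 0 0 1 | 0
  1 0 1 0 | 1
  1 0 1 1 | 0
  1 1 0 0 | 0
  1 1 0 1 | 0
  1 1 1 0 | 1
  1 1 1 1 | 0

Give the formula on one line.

  ~d = 1010101010101010
  ~a = 1111111100000000
  (~d | ~a) = 1111111110101010
  ~c = 1100110011001100
  (~c & ~a) = 1100110000000000
  (~c | a) = 1100110011111111
  ((~c | a) | b) = 1100111111111111
  (c | d) = 0111011101110111
  (((~c | a) | b) & (c | d)) = 0100011101110111
  ((~c & ~a) | (((~c | a) | b) & (c | d))) = 1100111101110111
  ((~d | ~a) & ((~c & ~a) | (((~c | a) | b) & (c | d)))) = 1100111100100010

((~d | ~a) & ((~c & ~a) | (((~c | a) | b) & (c | d))))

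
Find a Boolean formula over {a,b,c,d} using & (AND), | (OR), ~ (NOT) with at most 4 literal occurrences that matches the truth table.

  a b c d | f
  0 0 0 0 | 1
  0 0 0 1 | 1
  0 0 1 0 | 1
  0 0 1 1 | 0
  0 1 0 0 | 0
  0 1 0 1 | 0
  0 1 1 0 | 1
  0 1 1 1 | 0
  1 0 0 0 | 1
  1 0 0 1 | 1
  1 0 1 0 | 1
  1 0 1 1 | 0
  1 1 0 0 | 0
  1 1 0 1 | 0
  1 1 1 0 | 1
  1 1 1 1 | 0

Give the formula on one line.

((~c & ~b) | (~d & c))

  ~c = 1100110011001100
  ~b = 1111000011110000
  (~c & ~b) = 1100000011000000
  ~d = 1010101010101010
  (~d & c) = 0010001000100010
  ((~c & ~b) | (~d & c)) = 1110001011100010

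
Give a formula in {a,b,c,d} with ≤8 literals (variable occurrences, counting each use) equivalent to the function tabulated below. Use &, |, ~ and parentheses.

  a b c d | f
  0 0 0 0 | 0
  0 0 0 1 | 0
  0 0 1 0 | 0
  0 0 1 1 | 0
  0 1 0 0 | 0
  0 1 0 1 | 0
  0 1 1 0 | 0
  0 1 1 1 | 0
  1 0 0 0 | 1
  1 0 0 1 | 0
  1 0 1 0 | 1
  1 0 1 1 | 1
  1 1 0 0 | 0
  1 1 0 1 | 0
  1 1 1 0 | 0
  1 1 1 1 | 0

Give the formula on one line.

((~d | (c & a)) & (a & ((~b & a) | ~a)))

  ~d = 1010101010101010
  (c & a) = 0000000000110011
  (~d | (c & a)) = 1010101010111011
  ~b = 1111000011110000
  (~b & a) = 0000000011110000
  ~a = 1111111100000000
  ((~b & a) | ~a) = 1111111111110000
  (a & ((~b & a) | ~a)) = 0000000011110000
  ((~d | (c & a)) & (a & ((~b & a) | ~a))) = 0000000010110000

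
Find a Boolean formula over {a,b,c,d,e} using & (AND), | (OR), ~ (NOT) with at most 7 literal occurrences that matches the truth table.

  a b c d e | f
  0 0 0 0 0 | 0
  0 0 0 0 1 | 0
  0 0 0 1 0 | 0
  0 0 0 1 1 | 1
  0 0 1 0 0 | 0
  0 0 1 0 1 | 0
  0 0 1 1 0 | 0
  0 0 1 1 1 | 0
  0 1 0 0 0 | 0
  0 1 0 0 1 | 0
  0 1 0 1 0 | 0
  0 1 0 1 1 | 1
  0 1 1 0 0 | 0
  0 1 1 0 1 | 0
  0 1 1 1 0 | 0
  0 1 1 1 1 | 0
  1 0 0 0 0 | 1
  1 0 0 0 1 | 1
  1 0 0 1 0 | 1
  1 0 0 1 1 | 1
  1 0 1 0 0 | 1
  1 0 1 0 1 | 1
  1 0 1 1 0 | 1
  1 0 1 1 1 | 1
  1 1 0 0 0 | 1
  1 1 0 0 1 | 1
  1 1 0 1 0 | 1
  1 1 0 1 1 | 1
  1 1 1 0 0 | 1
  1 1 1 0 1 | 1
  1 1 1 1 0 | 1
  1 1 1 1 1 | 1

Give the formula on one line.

  ~c = 11110000111100001111000011110000
  (a | ~c) = 11110000111100001111111111111111
  ((a | ~c) & e) = 01010000010100000101010101010101
  (a | ((a | ~c) & e)) = 01010000010100001111111111111111
  (a | d) = 00110011001100111111111111111111
  ((a | ((a | ~c) & e)) & (a | d)) = 00010000000100001111111111111111

((a | ((a | ~c) & e)) & (a | d))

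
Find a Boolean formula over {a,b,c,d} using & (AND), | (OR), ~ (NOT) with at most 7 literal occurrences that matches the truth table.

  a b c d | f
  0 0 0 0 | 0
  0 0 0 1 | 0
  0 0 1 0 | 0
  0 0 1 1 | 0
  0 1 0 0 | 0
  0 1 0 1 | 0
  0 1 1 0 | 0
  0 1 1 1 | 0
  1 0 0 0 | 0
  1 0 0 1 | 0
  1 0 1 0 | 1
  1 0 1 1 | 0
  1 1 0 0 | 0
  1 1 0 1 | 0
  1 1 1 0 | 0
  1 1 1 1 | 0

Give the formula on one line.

  ~d = 1010101010101010
  ~b = 1111000011110000
  (c & ~b) = 0011000000110000
  (a & (c & ~b)) = 0000000000110000
  (~d & (a & (c & ~b))) = 0000000000100000

(~d & (a & (c & ~b)))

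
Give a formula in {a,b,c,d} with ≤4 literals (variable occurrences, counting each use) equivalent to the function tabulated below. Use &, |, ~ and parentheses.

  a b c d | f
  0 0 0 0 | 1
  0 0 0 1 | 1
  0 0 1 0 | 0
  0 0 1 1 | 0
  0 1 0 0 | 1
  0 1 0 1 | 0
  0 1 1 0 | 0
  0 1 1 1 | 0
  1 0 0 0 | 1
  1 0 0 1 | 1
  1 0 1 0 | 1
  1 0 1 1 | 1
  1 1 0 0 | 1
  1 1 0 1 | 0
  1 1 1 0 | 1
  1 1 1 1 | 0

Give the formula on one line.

  ~b = 1111000011110000
  ~d = 1010101010101010
  (~b | ~d) = 1111101011111010
  ~c = 1100110011001100
  (~c | a) = 1100110011111111
  ((~b | ~d) & (~c | a)) = 1100100011111010

((~b | ~d) & (~c | a))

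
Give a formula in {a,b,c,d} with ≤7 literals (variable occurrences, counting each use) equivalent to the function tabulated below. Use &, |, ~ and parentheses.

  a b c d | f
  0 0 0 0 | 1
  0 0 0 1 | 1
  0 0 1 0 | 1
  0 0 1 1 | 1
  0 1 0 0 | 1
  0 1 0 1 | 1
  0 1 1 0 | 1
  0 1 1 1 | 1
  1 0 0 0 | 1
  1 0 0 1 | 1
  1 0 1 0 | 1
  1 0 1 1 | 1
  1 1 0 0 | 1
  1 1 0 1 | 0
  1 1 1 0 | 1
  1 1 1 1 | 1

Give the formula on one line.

  ~b = 1111000011110000
  (a | ~b) = 1111000011111111
  ~d = 1010101010101010
  ((a | ~b) & ~d) = 1010000010101010
  ~a = 1111111100000000
  (((a | ~b) & ~d) | ~a) = 1111111110101010
  ~c = 1100110011001100
  (~c & ~b) = 1100000011000000
  ((~c & ~b) | c) = 1111001111110011
  ((((a | ~b) & ~d) | ~a) | ((~c & ~b) | c)) = 1111111111111011

((((a | ~b) & ~d) | ~a) | ((~c & ~b) | c))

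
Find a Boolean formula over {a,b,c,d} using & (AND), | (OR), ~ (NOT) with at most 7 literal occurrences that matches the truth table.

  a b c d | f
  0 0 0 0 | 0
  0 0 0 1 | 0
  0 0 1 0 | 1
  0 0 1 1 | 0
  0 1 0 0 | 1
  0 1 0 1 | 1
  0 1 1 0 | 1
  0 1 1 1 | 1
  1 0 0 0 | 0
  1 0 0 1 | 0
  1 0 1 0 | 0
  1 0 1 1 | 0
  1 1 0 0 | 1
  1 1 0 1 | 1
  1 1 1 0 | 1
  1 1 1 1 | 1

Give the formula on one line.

  ~a = 1111111100000000
  ~d = 1010101010101010
  (~d & c) = 0010001000100010
  (~a & (~d & c)) = 0010001000000000
  (b | (~a & (~d & c))) = 0010111100001111

(b | (~a & (~d & c)))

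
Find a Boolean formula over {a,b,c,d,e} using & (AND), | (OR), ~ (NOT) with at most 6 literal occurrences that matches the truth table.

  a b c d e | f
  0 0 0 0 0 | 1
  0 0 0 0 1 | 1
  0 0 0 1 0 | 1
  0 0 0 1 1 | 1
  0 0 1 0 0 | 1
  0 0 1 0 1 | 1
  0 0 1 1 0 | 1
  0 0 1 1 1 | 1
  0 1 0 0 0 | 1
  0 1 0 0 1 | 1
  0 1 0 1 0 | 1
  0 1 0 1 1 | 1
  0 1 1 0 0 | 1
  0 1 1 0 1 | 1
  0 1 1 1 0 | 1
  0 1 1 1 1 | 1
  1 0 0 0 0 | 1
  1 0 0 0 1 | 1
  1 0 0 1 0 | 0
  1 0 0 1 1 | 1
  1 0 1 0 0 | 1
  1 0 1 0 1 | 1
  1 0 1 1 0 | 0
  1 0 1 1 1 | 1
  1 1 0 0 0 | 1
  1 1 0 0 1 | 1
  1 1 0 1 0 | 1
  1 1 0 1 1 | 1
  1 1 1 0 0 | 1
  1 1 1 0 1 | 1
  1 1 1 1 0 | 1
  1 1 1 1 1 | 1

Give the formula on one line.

(((~e & (~a | e)) | (e | ~d)) | b)

  ~e = 10101010101010101010101010101010
  ~a = 11111111111111110000000000000000
  (~a | e) = 11111111111111110101010101010101
  (~e & (~a | e)) = 10101010101010100000000000000000
  ~d = 11001100110011001100110011001100
  (e | ~d) = 11011101110111011101110111011101
  ((~e & (~a | e)) | (e | ~d)) = 11111111111111111101110111011101
  (((~e & (~a | e)) | (e | ~d)) | b) = 11111111111111111101110111111111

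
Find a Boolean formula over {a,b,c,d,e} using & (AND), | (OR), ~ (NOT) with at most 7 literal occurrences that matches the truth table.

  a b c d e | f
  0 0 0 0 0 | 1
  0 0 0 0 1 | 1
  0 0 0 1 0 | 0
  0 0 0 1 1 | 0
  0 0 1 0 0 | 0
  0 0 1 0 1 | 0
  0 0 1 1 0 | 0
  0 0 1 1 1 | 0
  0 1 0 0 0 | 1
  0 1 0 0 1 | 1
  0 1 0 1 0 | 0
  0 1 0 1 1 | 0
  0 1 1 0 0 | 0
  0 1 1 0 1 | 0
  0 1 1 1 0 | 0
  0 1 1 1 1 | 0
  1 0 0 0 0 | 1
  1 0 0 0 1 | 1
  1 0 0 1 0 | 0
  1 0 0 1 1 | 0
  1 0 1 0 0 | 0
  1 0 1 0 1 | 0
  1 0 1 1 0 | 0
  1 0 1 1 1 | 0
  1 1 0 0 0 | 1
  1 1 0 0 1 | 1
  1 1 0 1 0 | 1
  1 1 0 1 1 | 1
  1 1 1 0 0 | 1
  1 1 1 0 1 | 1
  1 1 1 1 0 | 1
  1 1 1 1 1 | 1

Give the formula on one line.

  (a & b) = 00000000000000000000000011111111
  ~d = 11001100110011001100110011001100
  ~c = 11110000111100001111000011110000
  (~d & ~c) = 11000000110000001100000011000000
  ((a & b) | (~d & ~c)) = 11000000110000001100000011111111

((a & b) | (~d & ~c))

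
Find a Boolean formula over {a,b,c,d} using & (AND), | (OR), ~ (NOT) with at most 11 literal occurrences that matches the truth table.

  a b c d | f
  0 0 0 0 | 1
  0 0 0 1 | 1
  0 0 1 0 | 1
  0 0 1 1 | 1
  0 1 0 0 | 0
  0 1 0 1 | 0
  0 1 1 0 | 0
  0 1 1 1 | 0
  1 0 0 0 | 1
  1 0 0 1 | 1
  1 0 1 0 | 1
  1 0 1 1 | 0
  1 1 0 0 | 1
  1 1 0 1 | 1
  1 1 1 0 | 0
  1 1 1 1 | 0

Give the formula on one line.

(((~c & b) | (~b & (~a | (~d | ~c)))) & (~b | a))

  ~c = 1100110011001100
  (~c & b) = 0000110000001100
  ~b = 1111000011110000
  ~a = 1111111100000000
  ~d = 1010101010101010
  (~d | ~c) = 1110111011101110
  (~a | (~d | ~c)) = 1111111111101110
  (~b & (~a | (~d | ~c))) = 1111000011100000
  ((~c & b) | (~b & (~a | (~d | ~c)))) = 1111110011101100
  (~b | a) = 1111000011111111
  (((~c & b) | (~b & (~a | (~d | ~c)))) & (~b | a)) = 1111000011101100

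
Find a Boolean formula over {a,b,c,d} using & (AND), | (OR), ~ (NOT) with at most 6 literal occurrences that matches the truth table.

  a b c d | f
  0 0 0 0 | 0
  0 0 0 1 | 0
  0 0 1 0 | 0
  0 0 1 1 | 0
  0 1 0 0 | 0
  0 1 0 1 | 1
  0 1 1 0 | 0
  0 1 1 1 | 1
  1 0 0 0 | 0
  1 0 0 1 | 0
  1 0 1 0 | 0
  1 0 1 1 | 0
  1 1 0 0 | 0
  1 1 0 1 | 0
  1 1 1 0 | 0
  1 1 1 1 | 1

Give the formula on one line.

  ~a = 1111111100000000
  ~c = 1100110011001100
  (~a & ~c) = 1100110000000000
  ((~a & ~c) | c) = 1111111100110011
  (((~a & ~c) | c) & b) = 0000111100000011
  (d & (((~a & ~c) | c) & b)) = 0000010100000001

(d & (((~a & ~c) | c) & b))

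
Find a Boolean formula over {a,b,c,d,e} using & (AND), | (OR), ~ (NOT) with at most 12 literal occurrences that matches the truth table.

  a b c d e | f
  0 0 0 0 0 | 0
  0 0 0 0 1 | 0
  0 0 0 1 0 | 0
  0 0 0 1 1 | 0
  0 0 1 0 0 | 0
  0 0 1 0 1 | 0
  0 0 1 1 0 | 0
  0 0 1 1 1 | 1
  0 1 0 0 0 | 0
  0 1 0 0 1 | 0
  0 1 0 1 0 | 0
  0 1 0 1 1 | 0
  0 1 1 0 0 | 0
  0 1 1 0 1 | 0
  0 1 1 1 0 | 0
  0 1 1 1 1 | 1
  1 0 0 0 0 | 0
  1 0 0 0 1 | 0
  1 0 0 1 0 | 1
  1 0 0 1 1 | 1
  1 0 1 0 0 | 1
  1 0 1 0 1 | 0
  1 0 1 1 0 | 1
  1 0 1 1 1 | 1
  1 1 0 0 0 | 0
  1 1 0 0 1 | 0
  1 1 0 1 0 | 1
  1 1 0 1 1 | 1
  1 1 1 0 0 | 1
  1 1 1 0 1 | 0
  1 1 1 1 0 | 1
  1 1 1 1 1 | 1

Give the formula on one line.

((d | (~e & c)) & ((c & (((~b | ~a) & a) | e)) | a))

  ~e = 10101010101010101010101010101010
  (~e & c) = 00001010000010100000101000001010
  (d | (~e & c)) = 00111011001110110011101100111011
  ~b = 11111111000000001111111100000000
  ~a = 11111111111111110000000000000000
  (~b | ~a) = 11111111111111111111111100000000
  ((~b | ~a) & a) = 00000000000000001111111100000000
  (((~b | ~a) & a) | e) = 01010101010101011111111101010101
  (c & (((~b | ~a) & a) | e)) = 00000101000001010000111100000101
  ((c & (((~b | ~a) & a) | e)) | a) = 00000101000001011111111111111111
  ((d | (~e & c)) & ((c & (((~b | ~a) & a) | e)) | a)) = 00000001000000010011101100111011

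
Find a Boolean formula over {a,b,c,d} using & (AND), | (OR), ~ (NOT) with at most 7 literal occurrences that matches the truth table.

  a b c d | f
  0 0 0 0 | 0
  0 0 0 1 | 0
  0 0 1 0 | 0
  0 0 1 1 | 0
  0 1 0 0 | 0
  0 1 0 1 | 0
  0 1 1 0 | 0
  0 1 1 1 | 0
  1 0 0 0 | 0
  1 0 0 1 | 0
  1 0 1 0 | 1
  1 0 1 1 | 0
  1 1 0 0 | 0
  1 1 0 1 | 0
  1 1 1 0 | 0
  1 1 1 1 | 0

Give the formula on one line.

(c & ((d | a) & (~b & ~d)))

  (d | a) = 0101010111111111
  ~b = 1111000011110000
  ~d = 1010101010101010
  (~b & ~d) = 1010000010100000
  ((d | a) & (~b & ~d)) = 0000000010100000
  (c & ((d | a) & (~b & ~d))) = 0000000000100000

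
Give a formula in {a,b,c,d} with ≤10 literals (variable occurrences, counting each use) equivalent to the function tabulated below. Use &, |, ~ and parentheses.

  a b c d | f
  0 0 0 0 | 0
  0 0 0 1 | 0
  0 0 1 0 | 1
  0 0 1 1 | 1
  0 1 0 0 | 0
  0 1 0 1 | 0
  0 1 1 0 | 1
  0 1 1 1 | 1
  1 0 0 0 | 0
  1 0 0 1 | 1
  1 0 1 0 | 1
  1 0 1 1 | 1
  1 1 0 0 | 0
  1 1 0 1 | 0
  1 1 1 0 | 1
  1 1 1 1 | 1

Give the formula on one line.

  ~b = 1111000011110000
  ~a = 1111111100000000
  (d & ~b) = 0101000001010000
  (~a | (d & ~b)) = 1111111101010000
  (~b & (~a | (d & ~b))) = 1111000001010000
  (c | b) = 0011111100111111
  (d | (c | b)) = 0111111101111111
  ((d | (c | b)) & a) = 0000000001111111
  ((~b & (~a | (d & ~b))) & ((d | (c | b)) & a)) = 0000000001010000
  (c | ((~b & (~a | (d & ~b))) & ((d | (c | b)) & a))) = 0011001101110011

(c | ((~b & (~a | (d & ~b))) & ((d | (c | b)) & a)))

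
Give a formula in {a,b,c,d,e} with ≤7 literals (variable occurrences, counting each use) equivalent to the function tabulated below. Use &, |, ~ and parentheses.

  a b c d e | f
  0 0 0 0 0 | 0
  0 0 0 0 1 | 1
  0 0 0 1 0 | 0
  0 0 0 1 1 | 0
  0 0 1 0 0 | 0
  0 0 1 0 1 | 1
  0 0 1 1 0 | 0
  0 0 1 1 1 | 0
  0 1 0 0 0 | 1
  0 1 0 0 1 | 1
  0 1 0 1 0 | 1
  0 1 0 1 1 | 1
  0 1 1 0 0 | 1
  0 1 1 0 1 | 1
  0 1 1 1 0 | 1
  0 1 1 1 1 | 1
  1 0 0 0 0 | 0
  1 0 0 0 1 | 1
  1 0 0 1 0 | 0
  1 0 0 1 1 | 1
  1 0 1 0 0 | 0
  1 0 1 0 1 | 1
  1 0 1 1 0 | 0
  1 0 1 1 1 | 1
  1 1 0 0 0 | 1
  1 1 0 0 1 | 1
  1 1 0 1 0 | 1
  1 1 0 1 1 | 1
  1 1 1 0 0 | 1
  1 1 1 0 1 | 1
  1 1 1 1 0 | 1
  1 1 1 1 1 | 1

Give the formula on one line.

  ~d = 11001100110011001100110011001100
  (a | ~d) = 11001100110011001111111111111111
  (e & (a | ~d)) = 01000100010001000101010101010101
  ((e & (a | ~d)) | b) = 01000100111111110101010111111111

((e & (a | ~d)) | b)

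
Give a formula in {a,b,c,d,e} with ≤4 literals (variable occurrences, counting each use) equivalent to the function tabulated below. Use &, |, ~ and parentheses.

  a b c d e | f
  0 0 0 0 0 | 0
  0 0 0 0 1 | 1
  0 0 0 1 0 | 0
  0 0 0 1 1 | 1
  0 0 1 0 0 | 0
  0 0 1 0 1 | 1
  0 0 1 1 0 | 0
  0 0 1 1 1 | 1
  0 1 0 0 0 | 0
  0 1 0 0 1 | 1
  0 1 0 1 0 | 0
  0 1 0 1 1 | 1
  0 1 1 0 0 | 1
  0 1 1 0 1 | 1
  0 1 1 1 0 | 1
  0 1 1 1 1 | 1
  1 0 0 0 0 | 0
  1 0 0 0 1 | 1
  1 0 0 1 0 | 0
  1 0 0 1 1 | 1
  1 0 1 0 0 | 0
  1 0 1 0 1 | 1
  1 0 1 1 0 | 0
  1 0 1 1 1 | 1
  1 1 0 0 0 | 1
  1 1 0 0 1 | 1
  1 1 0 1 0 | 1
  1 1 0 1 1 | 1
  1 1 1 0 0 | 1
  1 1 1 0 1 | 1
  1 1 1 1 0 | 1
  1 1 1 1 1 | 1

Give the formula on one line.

  (a | c) = 00001111000011111111111111111111
  ((a | c) & b) = 00000000000011110000000011111111
  (e | ((a | c) & b)) = 01010101010111110101010111111111

(e | ((a | c) & b))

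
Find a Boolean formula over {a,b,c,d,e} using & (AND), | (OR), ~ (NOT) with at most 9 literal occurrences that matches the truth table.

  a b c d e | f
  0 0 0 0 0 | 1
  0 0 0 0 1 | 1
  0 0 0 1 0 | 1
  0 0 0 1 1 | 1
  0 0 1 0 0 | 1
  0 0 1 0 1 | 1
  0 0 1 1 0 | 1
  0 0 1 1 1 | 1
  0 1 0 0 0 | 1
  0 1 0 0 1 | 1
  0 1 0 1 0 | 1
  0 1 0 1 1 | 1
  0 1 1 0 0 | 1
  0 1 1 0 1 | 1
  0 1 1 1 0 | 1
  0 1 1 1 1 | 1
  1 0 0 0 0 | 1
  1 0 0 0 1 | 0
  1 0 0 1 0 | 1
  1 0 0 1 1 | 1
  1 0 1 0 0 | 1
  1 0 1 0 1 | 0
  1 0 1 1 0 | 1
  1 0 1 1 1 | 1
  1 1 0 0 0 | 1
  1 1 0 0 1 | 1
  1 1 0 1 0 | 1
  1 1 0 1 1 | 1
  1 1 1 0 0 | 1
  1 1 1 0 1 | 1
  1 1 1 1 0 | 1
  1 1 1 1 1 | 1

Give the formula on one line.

  (d | b) = 00110011111111110011001111111111
  ~b = 11111111000000001111111100000000
  (a | ~b) = 11111111000000001111111111111111
  ((d | b) & (a | ~b)) = 00110011000000000011001111111111
  ~a = 11111111111111110000000000000000
  (~a | b) = 11111111111111110000000011111111
  (((d | b) & (a | ~b)) | (~a | b)) = 11111111111111110011001111111111
  ~e = 10101010101010101010101010101010
  ~d = 11001100110011001100110011001100
  (~d & b) = 00000000110011000000000011001100
  (~e | (~d & b)) = 10101010111011101010101011101110
  ((((d | b) & (a | ~b)) | (~a | b)) | (~e | (~d & b))) = 11111111111111111011101111111111

((((d | b) & (a | ~b)) | (~a | b)) | (~e | (~d & b)))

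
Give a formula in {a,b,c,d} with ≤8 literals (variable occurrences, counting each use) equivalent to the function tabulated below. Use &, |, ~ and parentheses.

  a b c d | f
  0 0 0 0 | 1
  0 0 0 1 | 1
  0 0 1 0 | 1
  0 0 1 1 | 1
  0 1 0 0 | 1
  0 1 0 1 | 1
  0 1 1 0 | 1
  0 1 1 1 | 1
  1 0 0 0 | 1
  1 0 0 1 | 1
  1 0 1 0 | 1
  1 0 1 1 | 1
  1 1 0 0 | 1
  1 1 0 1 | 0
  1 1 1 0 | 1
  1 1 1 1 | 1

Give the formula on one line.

(~a | (~d | (((c & a) | ~b) | c)))

  ~a = 1111111100000000
  ~d = 1010101010101010
  (c & a) = 0000000000110011
  ~b = 1111000011110000
  ((c & a) | ~b) = 1111000011110011
  (((c & a) | ~b) | c) = 1111001111110011
  (~d | (((c & a) | ~b) | c)) = 1111101111111011
  (~a | (~d | (((c & a) | ~b) | c))) = 1111111111111011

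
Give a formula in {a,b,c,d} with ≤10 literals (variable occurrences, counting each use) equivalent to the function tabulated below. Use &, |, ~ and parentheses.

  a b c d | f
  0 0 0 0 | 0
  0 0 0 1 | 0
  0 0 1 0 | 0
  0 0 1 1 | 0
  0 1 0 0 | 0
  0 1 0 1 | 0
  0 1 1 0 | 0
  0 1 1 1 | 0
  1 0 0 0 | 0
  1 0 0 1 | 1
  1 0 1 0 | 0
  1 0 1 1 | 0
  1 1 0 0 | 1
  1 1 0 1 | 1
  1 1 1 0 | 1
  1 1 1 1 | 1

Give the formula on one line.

(((d & ((a & ~c) | (~d | ~a))) | b) & a)

  ~c = 1100110011001100
  (a & ~c) = 0000000011001100
  ~d = 1010101010101010
  ~a = 1111111100000000
  (~d | ~a) = 1111111110101010
  ((a & ~c) | (~d | ~a)) = 1111111111101110
  (d & ((a & ~c) | (~d | ~a))) = 0101010101000100
  ((d & ((a & ~c) | (~d | ~a))) | b) = 0101111101001111
  (((d & ((a & ~c) | (~d | ~a))) | b) & a) = 0000000001001111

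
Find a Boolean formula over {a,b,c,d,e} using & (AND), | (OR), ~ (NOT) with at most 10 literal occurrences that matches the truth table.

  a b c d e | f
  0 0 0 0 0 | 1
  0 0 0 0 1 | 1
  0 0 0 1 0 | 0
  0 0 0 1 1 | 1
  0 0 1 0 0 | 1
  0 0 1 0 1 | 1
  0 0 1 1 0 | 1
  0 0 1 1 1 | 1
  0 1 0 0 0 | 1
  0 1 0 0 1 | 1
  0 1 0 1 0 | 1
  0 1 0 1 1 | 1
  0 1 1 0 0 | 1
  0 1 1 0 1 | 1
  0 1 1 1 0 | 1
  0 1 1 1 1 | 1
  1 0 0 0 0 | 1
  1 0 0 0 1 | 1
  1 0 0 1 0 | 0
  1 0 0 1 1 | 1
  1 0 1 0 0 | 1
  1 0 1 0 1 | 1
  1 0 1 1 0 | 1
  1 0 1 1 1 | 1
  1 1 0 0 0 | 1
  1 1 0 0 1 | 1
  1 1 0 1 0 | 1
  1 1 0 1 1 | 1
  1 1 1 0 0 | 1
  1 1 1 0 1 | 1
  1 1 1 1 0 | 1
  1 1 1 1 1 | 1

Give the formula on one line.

  ~d = 11001100110011001100110011001100
  (~d | b) = 11001100111111111100110011111111
  ~e = 10101010101010101010101010101010
  (~e & c) = 00001010000010100000101000001010
  (b & e) = 00000000010101010000000001010101
  ((~e & c) | (b & e)) = 00001010010111110000101001011111
  ((~d | b) | ((~e & c) | (b & e))) = 11001110111111111100111011111111
  (e | ((~d | b) | ((~e & c) | (b & e)))) = 11011111111111111101111111111111

(e | ((~d | b) | ((~e & c) | (b & e))))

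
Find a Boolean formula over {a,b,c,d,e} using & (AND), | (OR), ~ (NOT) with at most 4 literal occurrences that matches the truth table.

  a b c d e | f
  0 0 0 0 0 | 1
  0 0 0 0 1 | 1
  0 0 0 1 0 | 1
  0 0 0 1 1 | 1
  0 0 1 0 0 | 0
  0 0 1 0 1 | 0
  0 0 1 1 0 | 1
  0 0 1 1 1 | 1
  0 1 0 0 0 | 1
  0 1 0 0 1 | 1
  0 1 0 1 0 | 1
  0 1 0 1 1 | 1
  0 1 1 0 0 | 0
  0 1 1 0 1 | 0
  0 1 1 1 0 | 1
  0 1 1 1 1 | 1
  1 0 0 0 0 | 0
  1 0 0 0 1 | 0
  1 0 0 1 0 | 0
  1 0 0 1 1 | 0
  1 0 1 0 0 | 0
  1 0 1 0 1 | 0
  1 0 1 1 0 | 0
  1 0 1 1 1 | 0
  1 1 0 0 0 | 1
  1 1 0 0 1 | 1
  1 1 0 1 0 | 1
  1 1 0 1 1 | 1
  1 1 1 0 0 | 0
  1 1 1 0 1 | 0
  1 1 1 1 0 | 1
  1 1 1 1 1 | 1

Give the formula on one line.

((d | ~c) & (~a | b))

  ~c = 11110000111100001111000011110000
  (d | ~c) = 11110011111100111111001111110011
  ~a = 11111111111111110000000000000000
  (~a | b) = 11111111111111110000000011111111
  ((d | ~c) & (~a | b)) = 11110011111100110000000011110011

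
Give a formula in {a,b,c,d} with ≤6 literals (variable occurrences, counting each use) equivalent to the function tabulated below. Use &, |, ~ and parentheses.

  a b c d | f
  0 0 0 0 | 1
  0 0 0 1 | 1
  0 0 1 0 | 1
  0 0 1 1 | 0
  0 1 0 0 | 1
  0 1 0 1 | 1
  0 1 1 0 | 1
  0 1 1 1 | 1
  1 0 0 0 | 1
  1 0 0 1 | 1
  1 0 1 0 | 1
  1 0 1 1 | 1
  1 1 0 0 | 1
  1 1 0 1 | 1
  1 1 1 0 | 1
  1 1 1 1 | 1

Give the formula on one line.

(b | ((a & d) | ((~d & c) | ~c)))

  (a & d) = 0000000001010101
  ~d = 1010101010101010
  (~d & c) = 0010001000100010
  ~c = 1100110011001100
  ((~d & c) | ~c) = 1110111011101110
  ((a & d) | ((~d & c) | ~c)) = 1110111011111111
  (b | ((a & d) | ((~d & c) | ~c))) = 1110111111111111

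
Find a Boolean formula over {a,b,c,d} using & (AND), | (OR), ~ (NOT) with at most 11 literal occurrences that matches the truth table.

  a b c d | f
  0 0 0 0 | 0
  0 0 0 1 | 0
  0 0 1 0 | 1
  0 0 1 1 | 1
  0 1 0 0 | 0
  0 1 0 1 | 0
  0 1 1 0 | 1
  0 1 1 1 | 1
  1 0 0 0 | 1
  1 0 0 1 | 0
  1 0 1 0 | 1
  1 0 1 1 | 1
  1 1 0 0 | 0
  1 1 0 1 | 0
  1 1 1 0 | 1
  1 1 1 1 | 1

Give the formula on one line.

(c | ((a & c) | (a & ((~a | ~b) & (c | (~d & a))))))

  (a & c) = 0000000000110011
  ~a = 1111111100000000
  ~b = 1111000011110000
  (~a | ~b) = 1111111111110000
  ~d = 1010101010101010
  (~d & a) = 0000000010101010
  (c | (~d & a)) = 0011001110111011
  ((~a | ~b) & (c | (~d & a))) = 0011001110110000
  (a & ((~a | ~b) & (c | (~d & a)))) = 0000000010110000
  ((a & c) | (a & ((~a | ~b) & (c | (~d & a))))) = 0000000010110011
  (c | ((a & c) | (a & ((~a | ~b) & (c | (~d & a)))))) = 0011001110110011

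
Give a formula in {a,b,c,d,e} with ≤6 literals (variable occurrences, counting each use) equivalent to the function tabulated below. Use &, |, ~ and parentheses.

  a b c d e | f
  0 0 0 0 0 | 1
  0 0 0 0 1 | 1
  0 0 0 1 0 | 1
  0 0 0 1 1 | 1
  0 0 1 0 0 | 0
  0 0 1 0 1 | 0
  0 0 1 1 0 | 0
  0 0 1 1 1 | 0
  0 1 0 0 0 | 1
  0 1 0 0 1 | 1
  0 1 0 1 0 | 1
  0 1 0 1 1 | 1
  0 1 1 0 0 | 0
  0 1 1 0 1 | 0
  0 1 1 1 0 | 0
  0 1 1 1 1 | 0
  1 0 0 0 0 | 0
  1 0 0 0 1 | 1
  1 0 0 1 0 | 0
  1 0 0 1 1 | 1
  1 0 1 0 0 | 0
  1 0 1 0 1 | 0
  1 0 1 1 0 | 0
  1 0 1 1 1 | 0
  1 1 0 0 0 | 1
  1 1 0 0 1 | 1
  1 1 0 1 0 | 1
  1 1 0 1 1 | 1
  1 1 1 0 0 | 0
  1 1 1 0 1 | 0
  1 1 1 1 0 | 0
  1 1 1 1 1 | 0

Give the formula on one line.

(~c & (((~c & b) | ~a) | e))

  ~c = 11110000111100001111000011110000
  (~c & b) = 00000000111100000000000011110000
  ~a = 11111111111111110000000000000000
  ((~c & b) | ~a) = 11111111111111110000000011110000
  (((~c & b) | ~a) | e) = 11111111111111110101010111110101
  (~c & (((~c & b) | ~a) | e)) = 11110000111100000101000011110000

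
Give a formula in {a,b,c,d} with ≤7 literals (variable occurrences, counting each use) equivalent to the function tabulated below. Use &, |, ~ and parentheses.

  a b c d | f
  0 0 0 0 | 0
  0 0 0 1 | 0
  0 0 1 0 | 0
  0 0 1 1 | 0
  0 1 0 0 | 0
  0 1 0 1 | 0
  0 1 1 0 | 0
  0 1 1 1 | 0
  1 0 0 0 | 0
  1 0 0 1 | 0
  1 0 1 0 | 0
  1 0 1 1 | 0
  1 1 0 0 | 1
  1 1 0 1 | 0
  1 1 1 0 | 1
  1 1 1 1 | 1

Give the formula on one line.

((b & a) & (c | ~d))

  (b & a) = 0000000000001111
  ~d = 1010101010101010
  (c | ~d) = 1011101110111011
  ((b & a) & (c | ~d)) = 0000000000001011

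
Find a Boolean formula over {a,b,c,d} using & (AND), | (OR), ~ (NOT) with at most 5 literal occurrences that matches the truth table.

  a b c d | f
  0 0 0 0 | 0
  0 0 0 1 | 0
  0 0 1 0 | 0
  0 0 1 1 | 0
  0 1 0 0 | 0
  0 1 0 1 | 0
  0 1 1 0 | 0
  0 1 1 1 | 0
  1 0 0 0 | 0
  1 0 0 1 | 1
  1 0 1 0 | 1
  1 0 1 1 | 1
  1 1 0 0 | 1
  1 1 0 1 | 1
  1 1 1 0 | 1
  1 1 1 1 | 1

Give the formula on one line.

  ~d = 1010101010101010
  (~d & c) = 0010001000100010
  ((~d & c) | b) = 0010111100101111
  (((~d & c) | b) | d) = 0111111101111111
  ((((~d & c) | b) | d) & a) = 0000000001111111

((((~d & c) | b) | d) & a)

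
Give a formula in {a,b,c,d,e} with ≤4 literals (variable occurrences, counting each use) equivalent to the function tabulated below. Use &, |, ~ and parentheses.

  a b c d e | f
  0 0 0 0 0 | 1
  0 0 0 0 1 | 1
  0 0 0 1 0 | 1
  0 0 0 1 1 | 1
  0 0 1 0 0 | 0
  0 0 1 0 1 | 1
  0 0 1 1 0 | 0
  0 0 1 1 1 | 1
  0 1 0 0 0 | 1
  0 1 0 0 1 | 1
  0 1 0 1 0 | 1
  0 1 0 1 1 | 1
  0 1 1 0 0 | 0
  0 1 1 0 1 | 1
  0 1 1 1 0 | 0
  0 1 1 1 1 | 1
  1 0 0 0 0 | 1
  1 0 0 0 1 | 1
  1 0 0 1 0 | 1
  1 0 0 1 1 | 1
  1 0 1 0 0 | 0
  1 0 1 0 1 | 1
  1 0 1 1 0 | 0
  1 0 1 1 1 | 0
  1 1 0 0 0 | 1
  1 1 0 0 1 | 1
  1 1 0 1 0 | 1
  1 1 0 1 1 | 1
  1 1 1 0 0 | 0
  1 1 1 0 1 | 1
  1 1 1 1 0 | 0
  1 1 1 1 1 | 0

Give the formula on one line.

(((~d | ~a) & e) | ~c)

  ~d = 11001100110011001100110011001100
  ~a = 11111111111111110000000000000000
  (~d | ~a) = 11111111111111111100110011001100
  ((~d | ~a) & e) = 01010101010101010100010001000100
  ~c = 11110000111100001111000011110000
  (((~d | ~a) & e) | ~c) = 11110101111101011111010011110100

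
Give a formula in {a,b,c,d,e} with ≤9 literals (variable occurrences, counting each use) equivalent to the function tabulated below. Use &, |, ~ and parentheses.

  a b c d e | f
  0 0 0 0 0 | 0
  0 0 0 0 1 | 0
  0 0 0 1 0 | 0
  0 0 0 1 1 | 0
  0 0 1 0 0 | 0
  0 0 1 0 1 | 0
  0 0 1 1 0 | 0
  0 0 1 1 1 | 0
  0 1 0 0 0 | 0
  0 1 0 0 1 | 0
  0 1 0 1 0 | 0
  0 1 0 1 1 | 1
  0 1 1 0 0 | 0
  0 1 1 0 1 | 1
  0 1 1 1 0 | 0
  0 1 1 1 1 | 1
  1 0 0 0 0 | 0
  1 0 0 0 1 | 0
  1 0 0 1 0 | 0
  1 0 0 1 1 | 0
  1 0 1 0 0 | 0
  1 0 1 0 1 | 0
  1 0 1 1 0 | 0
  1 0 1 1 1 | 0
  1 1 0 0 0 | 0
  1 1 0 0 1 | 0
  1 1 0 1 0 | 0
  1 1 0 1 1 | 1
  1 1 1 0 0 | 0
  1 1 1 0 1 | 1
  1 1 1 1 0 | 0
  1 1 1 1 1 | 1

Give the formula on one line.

  ~d = 11001100110011001100110011001100
  (b | ~d) = 11001100111111111100110011111111
  (c & (b | ~d)) = 00001100000011110000110000001111
  ((c & (b | ~d)) | d) = 00111111001111110011111100111111
  (e & (b | ~d)) = 01000100010101010100010001010101
  ((e & (b | ~d)) & b) = 00000000010101010000000001010101
  (((c & (b | ~d)) | d) & ((e & (b | ~d)) & b)) = 00000000000101010000000000010101

(((c & (b | ~d)) | d) & ((e & (b | ~d)) & b))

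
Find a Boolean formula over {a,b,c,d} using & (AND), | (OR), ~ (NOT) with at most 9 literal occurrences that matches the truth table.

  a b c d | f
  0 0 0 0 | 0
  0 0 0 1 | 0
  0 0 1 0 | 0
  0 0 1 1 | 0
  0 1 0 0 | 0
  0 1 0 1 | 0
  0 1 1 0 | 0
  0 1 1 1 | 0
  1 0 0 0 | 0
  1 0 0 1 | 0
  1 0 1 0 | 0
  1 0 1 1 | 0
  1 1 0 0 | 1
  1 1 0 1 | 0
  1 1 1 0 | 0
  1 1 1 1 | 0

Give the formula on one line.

  ~c = 1100110011001100
  (~c | a) = 1100110011111111
  ((~c | a) & b) = 0000110000001111
  ~b = 1111000011110000
  (c & ~b) = 0011000000110000
  (((~c | a) & b) | (c & ~b)) = 0011110000111111
  ~d = 1010101010101010
  (~c & ~d) = 1000100010001000
  ((~c & ~d) & a) = 0000000010001000
  ((((~c | a) & b) | (c & ~b)) & ((~c & ~d) & a)) = 0000000000001000

((((~c | a) & b) | (c & ~b)) & ((~c & ~d) & a))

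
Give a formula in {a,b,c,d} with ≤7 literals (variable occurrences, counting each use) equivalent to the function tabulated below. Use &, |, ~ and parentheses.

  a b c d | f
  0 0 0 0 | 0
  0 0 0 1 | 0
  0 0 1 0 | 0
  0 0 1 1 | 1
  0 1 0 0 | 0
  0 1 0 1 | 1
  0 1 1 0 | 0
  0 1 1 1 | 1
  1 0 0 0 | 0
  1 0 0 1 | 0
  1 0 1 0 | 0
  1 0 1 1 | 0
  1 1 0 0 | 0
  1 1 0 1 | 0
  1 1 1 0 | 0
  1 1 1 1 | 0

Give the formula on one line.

((((c | a) | b) & ~a) & d)

  (c | a) = 0011001111111111
  ((c | a) | b) = 0011111111111111
  ~a = 1111111100000000
  (((c | a) | b) & ~a) = 0011111100000000
  ((((c | a) | b) & ~a) & d) = 0001010100000000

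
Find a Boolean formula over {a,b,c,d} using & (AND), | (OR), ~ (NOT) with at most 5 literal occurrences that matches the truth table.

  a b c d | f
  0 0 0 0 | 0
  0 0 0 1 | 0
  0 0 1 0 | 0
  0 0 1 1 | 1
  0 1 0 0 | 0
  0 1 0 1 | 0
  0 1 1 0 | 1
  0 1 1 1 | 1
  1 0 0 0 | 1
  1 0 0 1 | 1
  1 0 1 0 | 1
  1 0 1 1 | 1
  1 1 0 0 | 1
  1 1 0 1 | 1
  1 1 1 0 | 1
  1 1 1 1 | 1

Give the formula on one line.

  (d & c) = 0001000100010001
  (c & b) = 0000001100000011
  ((d & c) | (c & b)) = 0001001100010011
  (((d & c) | (c & b)) | a) = 0001001111111111

(((d & c) | (c & b)) | a)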